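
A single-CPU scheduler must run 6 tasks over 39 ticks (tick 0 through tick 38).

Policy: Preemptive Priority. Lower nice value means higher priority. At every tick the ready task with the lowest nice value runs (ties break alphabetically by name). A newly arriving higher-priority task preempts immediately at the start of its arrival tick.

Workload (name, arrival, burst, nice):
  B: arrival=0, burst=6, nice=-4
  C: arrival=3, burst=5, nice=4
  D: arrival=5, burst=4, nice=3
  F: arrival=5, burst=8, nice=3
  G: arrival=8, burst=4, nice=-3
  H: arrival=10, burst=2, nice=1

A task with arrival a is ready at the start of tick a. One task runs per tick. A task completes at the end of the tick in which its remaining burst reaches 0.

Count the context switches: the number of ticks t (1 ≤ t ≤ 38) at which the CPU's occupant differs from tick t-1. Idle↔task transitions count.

context switches = 7

t=0: ready={B} → run B
t=1: ready={B} → run B
t=2: ready={B} → run B
t=3: ready={B,C} → run B
t=4: ready={B,C} → run B
t=5: ready={B,C,D,F} → run B
t=6: ready={C,D,F} → run D
t=7: ready={C,D,F} → run D
t=8: ready={C,D,F,G} → run G
t=9: ready={C,D,F,G} → run G
t=10: ready={C,D,F,G,H} → run G
t=11: ready={C,D,F,G,H} → run G
t=12: ready={C,D,F,H} → run H
t=13: ready={C,D,F,H} → run H
t=14: ready={C,D,F} → run D
t=15: ready={C,D,F} → run D
t=16: ready={C,F} → run F
t=17: ready={C,F} → run F
t=18: ready={C,F} → run F
t=19: ready={C,F} → run F
t=20: ready={C,F} → run F
t=21: ready={C,F} → run F
t=22: ready={C,F} → run F
t=23: ready={C,F} → run F
t=24: ready={C} → run C
t=25: ready={C} → run C
t=26: ready={C} → run C
t=27: ready={C} → run C
t=28: ready={C} → run C
t=29: (idle)
t=30: (idle)
t=31: (idle)
t=32: (idle)
t=33: (idle)
t=34: (idle)
t=35: (idle)
t=36: (idle)
t=37: (idle)
t=38: (idle)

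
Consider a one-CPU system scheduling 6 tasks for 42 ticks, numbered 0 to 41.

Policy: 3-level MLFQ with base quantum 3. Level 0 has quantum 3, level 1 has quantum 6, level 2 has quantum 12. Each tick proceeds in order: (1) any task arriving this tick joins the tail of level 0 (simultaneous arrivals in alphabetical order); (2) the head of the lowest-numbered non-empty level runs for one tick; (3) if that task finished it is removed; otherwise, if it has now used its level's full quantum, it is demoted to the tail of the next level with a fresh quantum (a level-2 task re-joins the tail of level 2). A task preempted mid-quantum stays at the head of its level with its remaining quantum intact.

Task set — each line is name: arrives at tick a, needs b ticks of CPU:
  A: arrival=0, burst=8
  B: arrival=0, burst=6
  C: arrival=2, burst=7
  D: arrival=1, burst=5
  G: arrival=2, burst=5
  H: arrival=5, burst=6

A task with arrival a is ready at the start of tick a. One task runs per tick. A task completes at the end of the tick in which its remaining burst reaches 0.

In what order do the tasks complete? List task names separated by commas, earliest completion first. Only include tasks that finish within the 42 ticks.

t=0: L0/L1/L2 = AB/-/- → run A
t=1: L0/L1/L2 = ABD/-/- → run A
t=2: L0/L1/L2 = ABDCG/-/- → run A
t=3: L0/L1/L2 = BDCG/A/- → run B
t=4: L0/L1/L2 = BDCG/A/- → run B
t=5: L0/L1/L2 = BDCGH/A/- → run B
t=6: L0/L1/L2 = DCGH/AB/- → run D
t=7: L0/L1/L2 = DCGH/AB/- → run D
t=8: L0/L1/L2 = DCGH/AB/- → run D
t=9: L0/L1/L2 = CGH/ABD/- → run C
t=10: L0/L1/L2 = CGH/ABD/- → run C
t=11: L0/L1/L2 = CGH/ABD/- → run C
t=12: L0/L1/L2 = GH/ABDC/- → run G
t=13: L0/L1/L2 = GH/ABDC/- → run G
t=14: L0/L1/L2 = GH/ABDC/- → run G
t=15: L0/L1/L2 = H/ABDCG/- → run H
t=16: L0/L1/L2 = H/ABDCG/- → run H
t=17: L0/L1/L2 = H/ABDCG/- → run H
t=18: L0/L1/L2 = -/ABDCGH/- → run A
t=19: L0/L1/L2 = -/ABDCGH/- → run A
t=20: L0/L1/L2 = -/ABDCGH/- → run A
t=21: L0/L1/L2 = -/ABDCGH/- → run A
t=22: L0/L1/L2 = -/ABDCGH/- → run A
t=23: L0/L1/L2 = -/BDCGH/- → run B
t=24: L0/L1/L2 = -/BDCGH/- → run B
t=25: L0/L1/L2 = -/BDCGH/- → run B
t=26: L0/L1/L2 = -/DCGH/- → run D
t=27: L0/L1/L2 = -/DCGH/- → run D
t=28: L0/L1/L2 = -/CGH/- → run C
t=29: L0/L1/L2 = -/CGH/- → run C
t=30: L0/L1/L2 = -/CGH/- → run C
t=31: L0/L1/L2 = -/CGH/- → run C
t=32: L0/L1/L2 = -/GH/- → run G
t=33: L0/L1/L2 = -/GH/- → run G
t=34: L0/L1/L2 = -/H/- → run H
t=35: L0/L1/L2 = -/H/- → run H
t=36: L0/L1/L2 = -/H/- → run H
t=37: (idle)
t=38: (idle)
t=39: (idle)
t=40: (idle)
t=41: (idle)

completion order = A, B, D, C, G, H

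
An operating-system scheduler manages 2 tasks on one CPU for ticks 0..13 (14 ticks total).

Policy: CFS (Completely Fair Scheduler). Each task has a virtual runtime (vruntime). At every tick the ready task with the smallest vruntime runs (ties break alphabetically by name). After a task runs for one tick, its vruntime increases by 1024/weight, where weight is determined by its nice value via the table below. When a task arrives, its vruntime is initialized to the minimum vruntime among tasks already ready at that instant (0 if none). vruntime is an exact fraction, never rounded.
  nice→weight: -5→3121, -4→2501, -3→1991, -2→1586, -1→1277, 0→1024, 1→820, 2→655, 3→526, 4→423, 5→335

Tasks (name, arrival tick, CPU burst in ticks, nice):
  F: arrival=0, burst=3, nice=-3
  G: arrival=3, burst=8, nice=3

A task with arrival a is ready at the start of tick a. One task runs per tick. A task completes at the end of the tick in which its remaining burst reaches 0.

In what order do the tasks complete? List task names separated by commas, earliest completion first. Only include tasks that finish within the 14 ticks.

t=0: vr[F=0] → run F
t=1: vr[F=1024/1991] → run F
t=2: vr[F=2048/1991] → run F
t=3: vr[G=0] → run G
t=4: vr[G=512/263] → run G
t=5: vr[G=1024/263] → run G
t=6: vr[G=1536/263] → run G
t=7: vr[G=2048/263] → run G
t=8: vr[G=2560/263] → run G
t=9: vr[G=3072/263] → run G
t=10: vr[G=3584/263] → run G
t=11: (idle)
t=12: (idle)
t=13: (idle)

completion order = F, G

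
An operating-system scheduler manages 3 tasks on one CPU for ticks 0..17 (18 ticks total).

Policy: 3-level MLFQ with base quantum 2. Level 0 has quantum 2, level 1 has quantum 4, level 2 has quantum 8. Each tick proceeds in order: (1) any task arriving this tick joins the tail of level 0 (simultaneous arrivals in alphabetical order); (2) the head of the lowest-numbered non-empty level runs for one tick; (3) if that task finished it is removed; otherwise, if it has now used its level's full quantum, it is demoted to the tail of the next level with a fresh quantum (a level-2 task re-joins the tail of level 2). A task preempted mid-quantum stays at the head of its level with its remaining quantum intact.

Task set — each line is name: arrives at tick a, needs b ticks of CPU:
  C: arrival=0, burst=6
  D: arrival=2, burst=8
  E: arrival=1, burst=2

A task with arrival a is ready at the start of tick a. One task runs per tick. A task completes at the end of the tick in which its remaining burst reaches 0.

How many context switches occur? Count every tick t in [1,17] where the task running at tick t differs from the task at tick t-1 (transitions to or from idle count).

context switches = 5

t=0: L0/L1/L2 = C/-/- → run C
t=1: L0/L1/L2 = CE/-/- → run C
t=2: L0/L1/L2 = ED/C/- → run E
t=3: L0/L1/L2 = ED/C/- → run E
t=4: L0/L1/L2 = D/C/- → run D
t=5: L0/L1/L2 = D/C/- → run D
t=6: L0/L1/L2 = -/CD/- → run C
t=7: L0/L1/L2 = -/CD/- → run C
t=8: L0/L1/L2 = -/CD/- → run C
t=9: L0/L1/L2 = -/CD/- → run C
t=10: L0/L1/L2 = -/D/- → run D
t=11: L0/L1/L2 = -/D/- → run D
t=12: L0/L1/L2 = -/D/- → run D
t=13: L0/L1/L2 = -/D/- → run D
t=14: L0/L1/L2 = -/-/D → run D
t=15: L0/L1/L2 = -/-/D → run D
t=16: (idle)
t=17: (idle)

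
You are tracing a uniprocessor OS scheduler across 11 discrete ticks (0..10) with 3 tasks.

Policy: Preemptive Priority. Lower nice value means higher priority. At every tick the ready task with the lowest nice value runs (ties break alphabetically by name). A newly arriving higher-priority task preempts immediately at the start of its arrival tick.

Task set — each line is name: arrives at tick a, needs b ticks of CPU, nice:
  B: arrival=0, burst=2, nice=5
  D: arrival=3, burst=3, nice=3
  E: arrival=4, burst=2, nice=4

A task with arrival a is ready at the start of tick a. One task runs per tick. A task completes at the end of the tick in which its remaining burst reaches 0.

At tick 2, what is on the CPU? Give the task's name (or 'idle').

t=0: ready={B} → run B
t=1: ready={B} → run B
t=2: (idle)
t=3: ready={D} → run D
t=4: ready={D,E} → run D
t=5: ready={D,E} → run D
t=6: ready={E} → run E
t=7: ready={E} → run E
t=8: (idle)
t=9: (idle)
t=10: (idle)

running at tick 2 = idle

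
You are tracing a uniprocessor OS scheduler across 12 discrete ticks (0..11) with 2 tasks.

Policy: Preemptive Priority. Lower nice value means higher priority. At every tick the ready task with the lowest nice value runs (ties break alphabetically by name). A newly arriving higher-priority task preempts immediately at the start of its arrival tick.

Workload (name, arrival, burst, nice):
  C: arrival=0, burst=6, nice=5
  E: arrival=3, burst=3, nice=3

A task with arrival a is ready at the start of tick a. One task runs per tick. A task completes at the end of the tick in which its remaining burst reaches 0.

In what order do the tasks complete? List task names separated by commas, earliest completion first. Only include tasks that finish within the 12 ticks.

completion order = E, C

t=0: ready={C} → run C
t=1: ready={C} → run C
t=2: ready={C} → run C
t=3: ready={C,E} → run E
t=4: ready={C,E} → run E
t=5: ready={C,E} → run E
t=6: ready={C} → run C
t=7: ready={C} → run C
t=8: ready={C} → run C
t=9: (idle)
t=10: (idle)
t=11: (idle)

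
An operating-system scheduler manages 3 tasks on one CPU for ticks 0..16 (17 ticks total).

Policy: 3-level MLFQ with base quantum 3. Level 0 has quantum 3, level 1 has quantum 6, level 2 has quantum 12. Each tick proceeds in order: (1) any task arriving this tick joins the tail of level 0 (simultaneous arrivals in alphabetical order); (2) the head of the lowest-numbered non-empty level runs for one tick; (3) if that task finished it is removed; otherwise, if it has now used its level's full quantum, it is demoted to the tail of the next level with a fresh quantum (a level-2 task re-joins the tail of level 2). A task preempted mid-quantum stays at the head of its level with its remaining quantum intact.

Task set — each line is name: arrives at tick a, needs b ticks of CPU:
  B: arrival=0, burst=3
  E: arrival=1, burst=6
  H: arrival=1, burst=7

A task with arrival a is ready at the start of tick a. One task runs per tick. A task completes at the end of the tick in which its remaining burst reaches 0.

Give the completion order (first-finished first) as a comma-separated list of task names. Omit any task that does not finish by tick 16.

t=0: L0/L1/L2 = B/-/- → run B
t=1: L0/L1/L2 = BEH/-/- → run B
t=2: L0/L1/L2 = BEH/-/- → run B
t=3: L0/L1/L2 = EH/-/- → run E
t=4: L0/L1/L2 = EH/-/- → run E
t=5: L0/L1/L2 = EH/-/- → run E
t=6: L0/L1/L2 = H/E/- → run H
t=7: L0/L1/L2 = H/E/- → run H
t=8: L0/L1/L2 = H/E/- → run H
t=9: L0/L1/L2 = -/EH/- → run E
t=10: L0/L1/L2 = -/EH/- → run E
t=11: L0/L1/L2 = -/EH/- → run E
t=12: L0/L1/L2 = -/H/- → run H
t=13: L0/L1/L2 = -/H/- → run H
t=14: L0/L1/L2 = -/H/- → run H
t=15: L0/L1/L2 = -/H/- → run H
t=16: (idle)

completion order = B, E, H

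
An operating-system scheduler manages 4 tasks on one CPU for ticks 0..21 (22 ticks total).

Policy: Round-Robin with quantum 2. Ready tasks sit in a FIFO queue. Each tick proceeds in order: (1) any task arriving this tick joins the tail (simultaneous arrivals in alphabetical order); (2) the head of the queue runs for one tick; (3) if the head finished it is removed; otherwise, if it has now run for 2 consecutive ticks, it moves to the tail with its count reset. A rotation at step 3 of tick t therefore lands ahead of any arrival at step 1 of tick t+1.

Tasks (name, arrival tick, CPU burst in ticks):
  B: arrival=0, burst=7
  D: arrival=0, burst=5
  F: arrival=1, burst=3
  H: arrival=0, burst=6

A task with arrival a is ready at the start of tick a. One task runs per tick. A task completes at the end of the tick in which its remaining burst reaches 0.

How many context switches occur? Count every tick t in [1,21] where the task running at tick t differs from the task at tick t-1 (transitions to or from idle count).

context switches = 12

t=0: queue=[B,D,H] q_used=0 → run B
t=1: queue=[B,D,H,F] q_used=1 → run B
t=2: queue=[D,H,F,B] q_used=0 → run D
t=3: queue=[D,H,F,B] q_used=1 → run D
t=4: queue=[H,F,B,D] q_used=0 → run H
t=5: queue=[H,F,B,D] q_used=1 → run H
t=6: queue=[F,B,D,H] q_used=0 → run F
t=7: queue=[F,B,D,H] q_used=1 → run F
t=8: queue=[B,D,H,F] q_used=0 → run B
t=9: queue=[B,D,H,F] q_used=1 → run B
t=10: queue=[D,H,F,B] q_used=0 → run D
t=11: queue=[D,H,F,B] q_used=1 → run D
t=12: queue=[H,F,B,D] q_used=0 → run H
t=13: queue=[H,F,B,D] q_used=1 → run H
t=14: queue=[F,B,D,H] q_used=0 → run F
t=15: queue=[B,D,H] q_used=0 → run B
t=16: queue=[B,D,H] q_used=1 → run B
t=17: queue=[D,H,B] q_used=0 → run D
t=18: queue=[H,B] q_used=0 → run H
t=19: queue=[H,B] q_used=1 → run H
t=20: queue=[B] q_used=0 → run B
t=21: (idle)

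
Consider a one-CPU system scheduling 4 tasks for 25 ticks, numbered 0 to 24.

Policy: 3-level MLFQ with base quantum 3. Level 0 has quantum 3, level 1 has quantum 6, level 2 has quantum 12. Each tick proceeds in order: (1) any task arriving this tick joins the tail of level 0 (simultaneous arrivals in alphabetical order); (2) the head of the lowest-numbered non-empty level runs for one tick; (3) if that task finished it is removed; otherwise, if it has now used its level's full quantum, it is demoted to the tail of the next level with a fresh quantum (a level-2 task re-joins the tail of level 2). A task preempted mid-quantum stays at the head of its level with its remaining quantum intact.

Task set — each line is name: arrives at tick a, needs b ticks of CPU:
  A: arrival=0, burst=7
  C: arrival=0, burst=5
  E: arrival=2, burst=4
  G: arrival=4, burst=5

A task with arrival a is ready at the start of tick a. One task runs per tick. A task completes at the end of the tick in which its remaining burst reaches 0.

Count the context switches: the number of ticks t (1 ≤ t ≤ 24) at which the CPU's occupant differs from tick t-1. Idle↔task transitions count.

context switches = 8

t=0: L0/L1/L2 = AC/-/- → run A
t=1: L0/L1/L2 = AC/-/- → run A
t=2: L0/L1/L2 = ACE/-/- → run A
t=3: L0/L1/L2 = CE/A/- → run C
t=4: L0/L1/L2 = CEG/A/- → run C
t=5: L0/L1/L2 = CEG/A/- → run C
t=6: L0/L1/L2 = EG/AC/- → run E
t=7: L0/L1/L2 = EG/AC/- → run E
t=8: L0/L1/L2 = EG/AC/- → run E
t=9: L0/L1/L2 = G/ACE/- → run G
t=10: L0/L1/L2 = G/ACE/- → run G
t=11: L0/L1/L2 = G/ACE/- → run G
t=12: L0/L1/L2 = -/ACEG/- → run A
t=13: L0/L1/L2 = -/ACEG/- → run A
t=14: L0/L1/L2 = -/ACEG/- → run A
t=15: L0/L1/L2 = -/ACEG/- → run A
t=16: L0/L1/L2 = -/CEG/- → run C
t=17: L0/L1/L2 = -/CEG/- → run C
t=18: L0/L1/L2 = -/EG/- → run E
t=19: L0/L1/L2 = -/G/- → run G
t=20: L0/L1/L2 = -/G/- → run G
t=21: (idle)
t=22: (idle)
t=23: (idle)
t=24: (idle)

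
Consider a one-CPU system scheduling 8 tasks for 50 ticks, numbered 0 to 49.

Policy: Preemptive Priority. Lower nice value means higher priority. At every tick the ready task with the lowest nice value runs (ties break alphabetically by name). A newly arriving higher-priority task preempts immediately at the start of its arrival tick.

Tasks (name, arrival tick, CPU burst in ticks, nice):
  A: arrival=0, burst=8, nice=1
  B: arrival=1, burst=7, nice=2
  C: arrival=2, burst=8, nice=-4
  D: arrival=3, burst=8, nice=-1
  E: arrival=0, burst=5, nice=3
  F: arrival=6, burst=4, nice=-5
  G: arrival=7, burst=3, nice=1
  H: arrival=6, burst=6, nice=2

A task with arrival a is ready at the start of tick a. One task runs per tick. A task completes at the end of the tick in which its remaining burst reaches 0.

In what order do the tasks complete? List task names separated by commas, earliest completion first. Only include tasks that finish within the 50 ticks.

completion order = F, C, D, A, G, B, H, E

t=0: ready={A,E} → run A
t=1: ready={A,B,E} → run A
t=2: ready={A,B,C,E} → run C
t=3: ready={A,B,C,D,E} → run C
t=4: ready={A,B,C,D,E} → run C
t=5: ready={A,B,C,D,E} → run C
t=6: ready={A,B,C,D,E,F,H} → run F
t=7: ready={A,B,C,D,E,F,G,H} → run F
t=8: ready={A,B,C,D,E,F,G,H} → run F
t=9: ready={A,B,C,D,E,F,G,H} → run F
t=10: ready={A,B,C,D,E,G,H} → run C
t=11: ready={A,B,C,D,E,G,H} → run C
t=12: ready={A,B,C,D,E,G,H} → run C
t=13: ready={A,B,C,D,E,G,H} → run C
t=14: ready={A,B,D,E,G,H} → run D
t=15: ready={A,B,D,E,G,H} → run D
t=16: ready={A,B,D,E,G,H} → run D
t=17: ready={A,B,D,E,G,H} → run D
t=18: ready={A,B,D,E,G,H} → run D
t=19: ready={A,B,D,E,G,H} → run D
t=20: ready={A,B,D,E,G,H} → run D
t=21: ready={A,B,D,E,G,H} → run D
t=22: ready={A,B,E,G,H} → run A
t=23: ready={A,B,E,G,H} → run A
t=24: ready={A,B,E,G,H} → run A
t=25: ready={A,B,E,G,H} → run A
t=26: ready={A,B,E,G,H} → run A
t=27: ready={A,B,E,G,H} → run A
t=28: ready={B,E,G,H} → run G
t=29: ready={B,E,G,H} → run G
t=30: ready={B,E,G,H} → run G
t=31: ready={B,E,H} → run B
t=32: ready={B,E,H} → run B
t=33: ready={B,E,H} → run B
t=34: ready={B,E,H} → run B
t=35: ready={B,E,H} → run B
t=36: ready={B,E,H} → run B
t=37: ready={B,E,H} → run B
t=38: ready={E,H} → run H
t=39: ready={E,H} → run H
t=40: ready={E,H} → run H
t=41: ready={E,H} → run H
t=42: ready={E,H} → run H
t=43: ready={E,H} → run H
t=44: ready={E} → run E
t=45: ready={E} → run E
t=46: ready={E} → run E
t=47: ready={E} → run E
t=48: ready={E} → run E
t=49: (idle)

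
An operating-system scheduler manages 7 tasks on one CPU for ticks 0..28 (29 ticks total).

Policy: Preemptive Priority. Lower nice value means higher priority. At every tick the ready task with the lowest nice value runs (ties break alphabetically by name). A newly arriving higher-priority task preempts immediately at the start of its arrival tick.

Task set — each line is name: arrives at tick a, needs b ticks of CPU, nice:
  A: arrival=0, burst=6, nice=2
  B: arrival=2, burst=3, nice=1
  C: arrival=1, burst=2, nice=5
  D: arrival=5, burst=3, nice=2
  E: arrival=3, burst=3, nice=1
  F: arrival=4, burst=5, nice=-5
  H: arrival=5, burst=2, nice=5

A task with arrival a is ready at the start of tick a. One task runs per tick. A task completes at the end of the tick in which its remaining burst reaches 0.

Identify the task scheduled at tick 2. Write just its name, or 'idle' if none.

t=0: ready={A} → run A
t=1: ready={A,C} → run A
t=2: ready={A,B,C} → run B
t=3: ready={A,B,C,E} → run B
t=4: ready={A,B,C,E,F} → run F
t=5: ready={A,B,C,D,E,F,H} → run F
t=6: ready={A,B,C,D,E,F,H} → run F
t=7: ready={A,B,C,D,E,F,H} → run F
t=8: ready={A,B,C,D,E,F,H} → run F
t=9: ready={A,B,C,D,E,H} → run B
t=10: ready={A,C,D,E,H} → run E
t=11: ready={A,C,D,E,H} → run E
t=12: ready={A,C,D,E,H} → run E
t=13: ready={A,C,D,H} → run A
t=14: ready={A,C,D,H} → run A
t=15: ready={A,C,D,H} → run A
t=16: ready={A,C,D,H} → run A
t=17: ready={C,D,H} → run D
t=18: ready={C,D,H} → run D
t=19: ready={C,D,H} → run D
t=20: ready={C,H} → run C
t=21: ready={C,H} → run C
t=22: ready={H} → run H
t=23: ready={H} → run H
t=24: (idle)
t=25: (idle)
t=26: (idle)
t=27: (idle)
t=28: (idle)

running at tick 2 = B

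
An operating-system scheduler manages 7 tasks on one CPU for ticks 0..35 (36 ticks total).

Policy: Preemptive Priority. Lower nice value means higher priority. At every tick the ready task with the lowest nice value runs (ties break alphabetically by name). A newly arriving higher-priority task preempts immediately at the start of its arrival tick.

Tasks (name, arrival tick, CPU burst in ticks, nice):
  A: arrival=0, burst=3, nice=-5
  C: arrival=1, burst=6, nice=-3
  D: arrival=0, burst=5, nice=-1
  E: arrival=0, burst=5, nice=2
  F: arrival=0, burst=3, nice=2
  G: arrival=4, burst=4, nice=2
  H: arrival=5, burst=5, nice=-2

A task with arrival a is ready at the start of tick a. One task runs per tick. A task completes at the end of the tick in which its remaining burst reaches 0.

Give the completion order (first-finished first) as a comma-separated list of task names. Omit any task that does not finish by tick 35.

t=0: ready={A,D,E,F} → run A
t=1: ready={A,C,D,E,F} → run A
t=2: ready={A,C,D,E,F} → run A
t=3: ready={C,D,E,F} → run C
t=4: ready={C,D,E,F,G} → run C
t=5: ready={C,D,E,F,G,H} → run C
t=6: ready={C,D,E,F,G,H} → run C
t=7: ready={C,D,E,F,G,H} → run C
t=8: ready={C,D,E,F,G,H} → run C
t=9: ready={D,E,F,G,H} → run H
t=10: ready={D,E,F,G,H} → run H
t=11: ready={D,E,F,G,H} → run H
t=12: ready={D,E,F,G,H} → run H
t=13: ready={D,E,F,G,H} → run H
t=14: ready={D,E,F,G} → run D
t=15: ready={D,E,F,G} → run D
t=16: ready={D,E,F,G} → run D
t=17: ready={D,E,F,G} → run D
t=18: ready={D,E,F,G} → run D
t=19: ready={E,F,G} → run E
t=20: ready={E,F,G} → run E
t=21: ready={E,F,G} → run E
t=22: ready={E,F,G} → run E
t=23: ready={E,F,G} → run E
t=24: ready={F,G} → run F
t=25: ready={F,G} → run F
t=26: ready={F,G} → run F
t=27: ready={G} → run G
t=28: ready={G} → run G
t=29: ready={G} → run G
t=30: ready={G} → run G
t=31: (idle)
t=32: (idle)
t=33: (idle)
t=34: (idle)
t=35: (idle)

completion order = A, C, H, D, E, F, G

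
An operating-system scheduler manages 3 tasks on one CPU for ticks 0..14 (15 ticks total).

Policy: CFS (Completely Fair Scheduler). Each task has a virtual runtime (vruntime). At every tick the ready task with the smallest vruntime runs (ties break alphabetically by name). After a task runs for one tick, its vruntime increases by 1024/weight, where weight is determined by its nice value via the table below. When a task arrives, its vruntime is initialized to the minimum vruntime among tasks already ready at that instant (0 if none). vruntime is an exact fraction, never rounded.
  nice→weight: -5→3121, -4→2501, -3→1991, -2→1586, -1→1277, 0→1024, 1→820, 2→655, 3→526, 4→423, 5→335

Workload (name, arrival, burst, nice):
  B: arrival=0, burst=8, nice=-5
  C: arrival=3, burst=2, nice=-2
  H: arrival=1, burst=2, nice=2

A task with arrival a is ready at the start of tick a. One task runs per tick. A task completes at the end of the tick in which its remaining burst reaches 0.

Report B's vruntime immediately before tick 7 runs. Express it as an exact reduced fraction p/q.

t=0: vr[B=0] → run B
t=1: vr[B=1024/3121 H=1024/3121] → run B
t=2: vr[B=2048/3121 H=1024/3121] → run H
t=3: vr[B=2048/3121 C=2048/3121 H=3866624/2044255] → run B
t=4: vr[B=3072/3121 C=2048/3121 H=3866624/2044255] → run C
t=5: vr[B=3072/3121 C=3222016/2474953 H=3866624/2044255] → run B
t=6: vr[B=4096/3121 C=3222016/2474953 H=3866624/2044255] → run C
t=7: vr[B=4096/3121 H=3866624/2044255] → run B
t=8: vr[B=5120/3121 H=3866624/2044255] → run B
t=9: vr[B=6144/3121 H=3866624/2044255] → run H
t=10: vr[B=6144/3121] → run B
t=11: vr[B=7168/3121] → run B
t=12: (idle)
t=13: (idle)
t=14: (idle)

vruntime(B, start of tick 7) = 4096/3121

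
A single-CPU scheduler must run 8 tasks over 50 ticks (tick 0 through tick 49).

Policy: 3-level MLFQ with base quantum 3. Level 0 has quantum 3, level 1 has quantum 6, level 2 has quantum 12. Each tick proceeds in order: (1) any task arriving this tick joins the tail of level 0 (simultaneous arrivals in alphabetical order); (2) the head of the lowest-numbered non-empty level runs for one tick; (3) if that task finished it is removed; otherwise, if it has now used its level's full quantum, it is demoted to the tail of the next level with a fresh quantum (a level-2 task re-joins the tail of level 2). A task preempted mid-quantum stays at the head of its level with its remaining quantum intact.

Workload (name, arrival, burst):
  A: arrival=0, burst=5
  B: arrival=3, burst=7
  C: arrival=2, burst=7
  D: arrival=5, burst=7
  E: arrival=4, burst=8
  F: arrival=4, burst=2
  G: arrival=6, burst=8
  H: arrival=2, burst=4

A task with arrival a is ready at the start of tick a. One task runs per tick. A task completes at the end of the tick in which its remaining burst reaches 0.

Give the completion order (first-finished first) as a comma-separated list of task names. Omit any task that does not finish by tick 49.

t=0: L0/L1/L2 = A/-/- → run A
t=1: L0/L1/L2 = A/-/- → run A
t=2: L0/L1/L2 = ACH/-/- → run A
t=3: L0/L1/L2 = CHB/A/- → run C
t=4: L0/L1/L2 = CHBEF/A/- → run C
t=5: L0/L1/L2 = CHBEFD/A/- → run C
t=6: L0/L1/L2 = HBEFDG/AC/- → run H
t=7: L0/L1/L2 = HBEFDG/AC/- → run H
t=8: L0/L1/L2 = HBEFDG/AC/- → run H
t=9: L0/L1/L2 = BEFDG/ACH/- → run B
t=10: L0/L1/L2 = BEFDG/ACH/- → run B
t=11: L0/L1/L2 = BEFDG/ACH/- → run B
t=12: L0/L1/L2 = EFDG/ACHB/- → run E
t=13: L0/L1/L2 = EFDG/ACHB/- → run E
t=14: L0/L1/L2 = EFDG/ACHB/- → run E
t=15: L0/L1/L2 = FDG/ACHBE/- → run F
t=16: L0/L1/L2 = FDG/ACHBE/- → run F
t=17: L0/L1/L2 = DG/ACHBE/- → run D
t=18: L0/L1/L2 = DG/ACHBE/- → run D
t=19: L0/L1/L2 = DG/ACHBE/- → run D
t=20: L0/L1/L2 = G/ACHBED/- → run G
t=21: L0/L1/L2 = G/ACHBED/- → run G
t=22: L0/L1/L2 = G/ACHBED/- → run G
t=23: L0/L1/L2 = -/ACHBEDG/- → run A
t=24: L0/L1/L2 = -/ACHBEDG/- → run A
t=25: L0/L1/L2 = -/CHBEDG/- → run C
t=26: L0/L1/L2 = -/CHBEDG/- → run C
t=27: L0/L1/L2 = -/CHBEDG/- → run C
t=28: L0/L1/L2 = -/CHBEDG/- → run C
t=29: L0/L1/L2 = -/HBEDG/- → run H
t=30: L0/L1/L2 = -/BEDG/- → run B
t=31: L0/L1/L2 = -/BEDG/- → run B
t=32: L0/L1/L2 = -/BEDG/- → run B
t=33: L0/L1/L2 = -/BEDG/- → run B
t=34: L0/L1/L2 = -/EDG/- → run E
t=35: L0/L1/L2 = -/EDG/- → run E
t=36: L0/L1/L2 = -/EDG/- → run E
t=37: L0/L1/L2 = -/EDG/- → run E
t=38: L0/L1/L2 = -/EDG/- → run E
t=39: L0/L1/L2 = -/DG/- → run D
t=40: L0/L1/L2 = -/DG/- → run D
t=41: L0/L1/L2 = -/DG/- → run D
t=42: L0/L1/L2 = -/DG/- → run D
t=43: L0/L1/L2 = -/G/- → run G
t=44: L0/L1/L2 = -/G/- → run G
t=45: L0/L1/L2 = -/G/- → run G
t=46: L0/L1/L2 = -/G/- → run G
t=47: L0/L1/L2 = -/G/- → run G
t=48: (idle)
t=49: (idle)

completion order = F, A, C, H, B, E, D, G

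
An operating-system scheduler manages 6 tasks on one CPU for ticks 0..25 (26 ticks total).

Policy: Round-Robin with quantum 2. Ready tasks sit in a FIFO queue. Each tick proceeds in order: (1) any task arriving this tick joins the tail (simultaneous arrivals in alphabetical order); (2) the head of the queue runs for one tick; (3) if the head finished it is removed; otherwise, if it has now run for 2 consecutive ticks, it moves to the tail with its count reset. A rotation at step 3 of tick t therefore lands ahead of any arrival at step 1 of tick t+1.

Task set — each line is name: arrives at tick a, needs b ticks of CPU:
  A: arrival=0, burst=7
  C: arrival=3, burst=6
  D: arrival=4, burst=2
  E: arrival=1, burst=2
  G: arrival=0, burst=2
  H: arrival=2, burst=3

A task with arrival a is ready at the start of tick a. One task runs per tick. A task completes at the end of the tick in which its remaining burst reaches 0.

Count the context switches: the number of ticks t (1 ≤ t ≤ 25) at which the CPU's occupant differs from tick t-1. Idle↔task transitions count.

t=0: queue=[A,G] q_used=0 → run A
t=1: queue=[A,G,E] q_used=1 → run A
t=2: queue=[G,E,A,H] q_used=0 → run G
t=3: queue=[G,E,A,H,C] q_used=1 → run G
t=4: queue=[E,A,H,C,D] q_used=0 → run E
t=5: queue=[E,A,H,C,D] q_used=1 → run E
t=6: queue=[A,H,C,D] q_used=0 → run A
t=7: queue=[A,H,C,D] q_used=1 → run A
t=8: queue=[H,C,D,A] q_used=0 → run H
t=9: queue=[H,C,D,A] q_used=1 → run H
t=10: queue=[C,D,A,H] q_used=0 → run C
t=11: queue=[C,D,A,H] q_used=1 → run C
t=12: queue=[D,A,H,C] q_used=0 → run D
t=13: queue=[D,A,H,C] q_used=1 → run D
t=14: queue=[A,H,C] q_used=0 → run A
t=15: queue=[A,H,C] q_used=1 → run A
t=16: queue=[H,C,A] q_used=0 → run H
t=17: queue=[C,A] q_used=0 → run C
t=18: queue=[C,A] q_used=1 → run C
t=19: queue=[A,C] q_used=0 → run A
t=20: queue=[C] q_used=0 → run C
t=21: queue=[C] q_used=1 → run C
t=22: (idle)
t=23: (idle)
t=24: (idle)
t=25: (idle)

context switches = 12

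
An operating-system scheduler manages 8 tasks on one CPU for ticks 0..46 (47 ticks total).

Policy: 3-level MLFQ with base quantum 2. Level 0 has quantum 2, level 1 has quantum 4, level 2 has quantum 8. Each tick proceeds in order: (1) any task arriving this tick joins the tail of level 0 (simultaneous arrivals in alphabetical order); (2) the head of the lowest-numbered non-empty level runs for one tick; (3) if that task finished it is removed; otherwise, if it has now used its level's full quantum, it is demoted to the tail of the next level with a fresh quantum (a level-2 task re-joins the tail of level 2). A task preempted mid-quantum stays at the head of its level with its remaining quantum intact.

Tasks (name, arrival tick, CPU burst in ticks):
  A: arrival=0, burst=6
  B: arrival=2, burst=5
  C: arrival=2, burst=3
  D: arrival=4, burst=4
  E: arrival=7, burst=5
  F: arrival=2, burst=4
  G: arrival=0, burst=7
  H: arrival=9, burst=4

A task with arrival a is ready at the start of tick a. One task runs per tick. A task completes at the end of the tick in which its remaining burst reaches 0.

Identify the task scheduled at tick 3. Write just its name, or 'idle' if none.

t=0: L0/L1/L2 = AG/-/- → run A
t=1: L0/L1/L2 = AG/-/- → run A
t=2: L0/L1/L2 = GBCF/A/- → run G
t=3: L0/L1/L2 = GBCF/A/- → run G
t=4: L0/L1/L2 = BCFD/AG/- → run B
t=5: L0/L1/L2 = BCFD/AG/- → run B
t=6: L0/L1/L2 = CFD/AGB/- → run C
t=7: L0/L1/L2 = CFDE/AGB/- → run C
t=8: L0/L1/L2 = FDE/AGBC/- → run F
t=9: L0/L1/L2 = FDEH/AGBC/- → run F
t=10: L0/L1/L2 = DEH/AGBCF/- → run D
t=11: L0/L1/L2 = DEH/AGBCF/- → run D
t=12: L0/L1/L2 = EH/AGBCFD/- → run E
t=13: L0/L1/L2 = EH/AGBCFD/- → run E
t=14: L0/L1/L2 = H/AGBCFDE/- → run H
t=15: L0/L1/L2 = H/AGBCFDE/- → run H
t=16: L0/L1/L2 = -/AGBCFDEH/- → run A
t=17: L0/L1/L2 = -/AGBCFDEH/- → run A
t=18: L0/L1/L2 = -/AGBCFDEH/- → run A
t=19: L0/L1/L2 = -/AGBCFDEH/- → run A
t=20: L0/L1/L2 = -/GBCFDEH/- → run G
t=21: L0/L1/L2 = -/GBCFDEH/- → run G
t=22: L0/L1/L2 = -/GBCFDEH/- → run G
t=23: L0/L1/L2 = -/GBCFDEH/- → run G
t=24: L0/L1/L2 = -/BCFDEH/G → run B
t=25: L0/L1/L2 = -/BCFDEH/G → run B
t=26: L0/L1/L2 = -/BCFDEH/G → run B
t=27: L0/L1/L2 = -/CFDEH/G → run C
t=28: L0/L1/L2 = -/FDEH/G → run F
t=29: L0/L1/L2 = -/FDEH/G → run F
t=30: L0/L1/L2 = -/DEH/G → run D
t=31: L0/L1/L2 = -/DEH/G → run D
t=32: L0/L1/L2 = -/EH/G → run E
t=33: L0/L1/L2 = -/EH/G → run E
t=34: L0/L1/L2 = -/EH/G → run E
t=35: L0/L1/L2 = -/H/G → run H
t=36: L0/L1/L2 = -/H/G → run H
t=37: L0/L1/L2 = -/-/G → run G
t=38: (idle)
t=39: (idle)
t=40: (idle)
t=41: (idle)
t=42: (idle)
t=43: (idle)
t=44: (idle)
t=45: (idle)
t=46: (idle)

running at tick 3 = G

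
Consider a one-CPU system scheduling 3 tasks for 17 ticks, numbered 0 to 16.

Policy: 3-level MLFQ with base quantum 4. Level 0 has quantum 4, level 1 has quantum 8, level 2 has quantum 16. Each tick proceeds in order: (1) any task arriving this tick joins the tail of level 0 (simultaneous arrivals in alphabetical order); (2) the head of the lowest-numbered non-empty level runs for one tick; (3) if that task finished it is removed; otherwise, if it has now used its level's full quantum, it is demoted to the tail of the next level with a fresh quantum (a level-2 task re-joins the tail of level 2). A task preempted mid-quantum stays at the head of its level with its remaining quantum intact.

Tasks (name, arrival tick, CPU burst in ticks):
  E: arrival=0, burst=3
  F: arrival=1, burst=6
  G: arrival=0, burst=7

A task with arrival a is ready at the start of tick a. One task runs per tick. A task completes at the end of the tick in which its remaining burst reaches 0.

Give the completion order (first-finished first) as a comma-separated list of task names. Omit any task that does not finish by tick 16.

t=0: L0/L1/L2 = EG/-/- → run E
t=1: L0/L1/L2 = EGF/-/- → run E
t=2: L0/L1/L2 = EGF/-/- → run E
t=3: L0/L1/L2 = GF/-/- → run G
t=4: L0/L1/L2 = GF/-/- → run G
t=5: L0/L1/L2 = GF/-/- → run G
t=6: L0/L1/L2 = GF/-/- → run G
t=7: L0/L1/L2 = F/G/- → run F
t=8: L0/L1/L2 = F/G/- → run F
t=9: L0/L1/L2 = F/G/- → run F
t=10: L0/L1/L2 = F/G/- → run F
t=11: L0/L1/L2 = -/GF/- → run G
t=12: L0/L1/L2 = -/GF/- → run G
t=13: L0/L1/L2 = -/GF/- → run G
t=14: L0/L1/L2 = -/F/- → run F
t=15: L0/L1/L2 = -/F/- → run F
t=16: (idle)

completion order = E, G, F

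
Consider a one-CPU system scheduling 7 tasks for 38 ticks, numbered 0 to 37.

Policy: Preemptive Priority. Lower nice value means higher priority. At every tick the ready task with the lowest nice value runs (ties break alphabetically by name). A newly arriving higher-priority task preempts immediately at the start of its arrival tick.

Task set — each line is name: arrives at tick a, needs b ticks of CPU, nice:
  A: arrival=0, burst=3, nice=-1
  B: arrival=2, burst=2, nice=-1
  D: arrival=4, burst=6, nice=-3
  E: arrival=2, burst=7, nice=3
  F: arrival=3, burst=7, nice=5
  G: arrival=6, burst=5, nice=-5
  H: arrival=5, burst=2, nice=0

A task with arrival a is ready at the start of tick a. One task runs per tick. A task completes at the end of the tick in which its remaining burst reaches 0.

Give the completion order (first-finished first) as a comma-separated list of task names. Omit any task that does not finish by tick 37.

completion order = A, G, D, B, H, E, F

t=0: ready={A} → run A
t=1: ready={A} → run A
t=2: ready={A,B,E} → run A
t=3: ready={B,E,F} → run B
t=4: ready={B,D,E,F} → run D
t=5: ready={B,D,E,F,H} → run D
t=6: ready={B,D,E,F,G,H} → run G
t=7: ready={B,D,E,F,G,H} → run G
t=8: ready={B,D,E,F,G,H} → run G
t=9: ready={B,D,E,F,G,H} → run G
t=10: ready={B,D,E,F,G,H} → run G
t=11: ready={B,D,E,F,H} → run D
t=12: ready={B,D,E,F,H} → run D
t=13: ready={B,D,E,F,H} → run D
t=14: ready={B,D,E,F,H} → run D
t=15: ready={B,E,F,H} → run B
t=16: ready={E,F,H} → run H
t=17: ready={E,F,H} → run H
t=18: ready={E,F} → run E
t=19: ready={E,F} → run E
t=20: ready={E,F} → run E
t=21: ready={E,F} → run E
t=22: ready={E,F} → run E
t=23: ready={E,F} → run E
t=24: ready={E,F} → run E
t=25: ready={F} → run F
t=26: ready={F} → run F
t=27: ready={F} → run F
t=28: ready={F} → run F
t=29: ready={F} → run F
t=30: ready={F} → run F
t=31: ready={F} → run F
t=32: (idle)
t=33: (idle)
t=34: (idle)
t=35: (idle)
t=36: (idle)
t=37: (idle)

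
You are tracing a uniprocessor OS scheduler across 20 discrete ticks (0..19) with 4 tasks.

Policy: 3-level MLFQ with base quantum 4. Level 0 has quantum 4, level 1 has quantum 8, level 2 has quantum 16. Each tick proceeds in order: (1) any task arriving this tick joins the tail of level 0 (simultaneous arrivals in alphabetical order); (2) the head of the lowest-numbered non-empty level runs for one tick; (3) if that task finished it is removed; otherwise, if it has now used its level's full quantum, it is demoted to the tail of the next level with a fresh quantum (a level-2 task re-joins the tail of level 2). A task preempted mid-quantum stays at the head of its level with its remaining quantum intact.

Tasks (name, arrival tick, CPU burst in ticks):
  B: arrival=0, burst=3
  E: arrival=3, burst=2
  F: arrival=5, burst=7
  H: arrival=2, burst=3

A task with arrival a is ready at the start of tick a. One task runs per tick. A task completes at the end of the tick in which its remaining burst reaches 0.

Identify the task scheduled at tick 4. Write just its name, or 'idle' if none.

running at tick 4 = H

t=0: L0/L1/L2 = B/-/- → run B
t=1: L0/L1/L2 = B/-/- → run B
t=2: L0/L1/L2 = BH/-/- → run B
t=3: L0/L1/L2 = HE/-/- → run H
t=4: L0/L1/L2 = HE/-/- → run H
t=5: L0/L1/L2 = HEF/-/- → run H
t=6: L0/L1/L2 = EF/-/- → run E
t=7: L0/L1/L2 = EF/-/- → run E
t=8: L0/L1/L2 = F/-/- → run F
t=9: L0/L1/L2 = F/-/- → run F
t=10: L0/L1/L2 = F/-/- → run F
t=11: L0/L1/L2 = F/-/- → run F
t=12: L0/L1/L2 = -/F/- → run F
t=13: L0/L1/L2 = -/F/- → run F
t=14: L0/L1/L2 = -/F/- → run F
t=15: (idle)
t=16: (idle)
t=17: (idle)
t=18: (idle)
t=19: (idle)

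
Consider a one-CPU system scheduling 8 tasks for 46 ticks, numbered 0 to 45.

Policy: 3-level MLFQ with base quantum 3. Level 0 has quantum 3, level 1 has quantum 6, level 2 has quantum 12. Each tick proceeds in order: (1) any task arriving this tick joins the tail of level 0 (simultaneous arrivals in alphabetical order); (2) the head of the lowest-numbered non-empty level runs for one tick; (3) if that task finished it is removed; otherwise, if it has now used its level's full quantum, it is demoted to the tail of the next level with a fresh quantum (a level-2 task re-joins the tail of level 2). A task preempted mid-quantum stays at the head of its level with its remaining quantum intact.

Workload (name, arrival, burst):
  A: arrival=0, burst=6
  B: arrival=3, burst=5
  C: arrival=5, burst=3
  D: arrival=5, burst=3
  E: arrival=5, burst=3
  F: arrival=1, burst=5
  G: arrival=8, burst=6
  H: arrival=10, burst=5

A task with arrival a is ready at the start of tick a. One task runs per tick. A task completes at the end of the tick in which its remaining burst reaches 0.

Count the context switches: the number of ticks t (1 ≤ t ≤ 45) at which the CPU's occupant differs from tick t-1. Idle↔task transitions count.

t=0: L0/L1/L2 = A/-/- → run A
t=1: L0/L1/L2 = AF/-/- → run A
t=2: L0/L1/L2 = AF/-/- → run A
t=3: L0/L1/L2 = FB/A/- → run F
t=4: L0/L1/L2 = FB/A/- → run F
t=5: L0/L1/L2 = FBCDE/A/- → run F
t=6: L0/L1/L2 = BCDE/AF/- → run B
t=7: L0/L1/L2 = BCDE/AF/- → run B
t=8: L0/L1/L2 = BCDEG/AF/- → run B
t=9: L0/L1/L2 = CDEG/AFB/- → run C
t=10: L0/L1/L2 = CDEGH/AFB/- → run C
t=11: L0/L1/L2 = CDEGH/AFB/- → run C
t=12: L0/L1/L2 = DEGH/AFB/- → run D
t=13: L0/L1/L2 = DEGH/AFB/- → run D
t=14: L0/L1/L2 = DEGH/AFB/- → run D
t=15: L0/L1/L2 = EGH/AFB/- → run E
t=16: L0/L1/L2 = EGH/AFB/- → run E
t=17: L0/L1/L2 = EGH/AFB/- → run E
t=18: L0/L1/L2 = GH/AFB/- → run G
t=19: L0/L1/L2 = GH/AFB/- → run G
t=20: L0/L1/L2 = GH/AFB/- → run G
t=21: L0/L1/L2 = H/AFBG/- → run H
t=22: L0/L1/L2 = H/AFBG/- → run H
t=23: L0/L1/L2 = H/AFBG/- → run H
t=24: L0/L1/L2 = -/AFBGH/- → run A
t=25: L0/L1/L2 = -/AFBGH/- → run A
t=26: L0/L1/L2 = -/AFBGH/- → run A
t=27: L0/L1/L2 = -/FBGH/- → run F
t=28: L0/L1/L2 = -/FBGH/- → run F
t=29: L0/L1/L2 = -/BGH/- → run B
t=30: L0/L1/L2 = -/BGH/- → run B
t=31: L0/L1/L2 = -/GH/- → run G
t=32: L0/L1/L2 = -/GH/- → run G
t=33: L0/L1/L2 = -/GH/- → run G
t=34: L0/L1/L2 = -/H/- → run H
t=35: L0/L1/L2 = -/H/- → run H
t=36: (idle)
t=37: (idle)
t=38: (idle)
t=39: (idle)
t=40: (idle)
t=41: (idle)
t=42: (idle)
t=43: (idle)
t=44: (idle)
t=45: (idle)

context switches = 13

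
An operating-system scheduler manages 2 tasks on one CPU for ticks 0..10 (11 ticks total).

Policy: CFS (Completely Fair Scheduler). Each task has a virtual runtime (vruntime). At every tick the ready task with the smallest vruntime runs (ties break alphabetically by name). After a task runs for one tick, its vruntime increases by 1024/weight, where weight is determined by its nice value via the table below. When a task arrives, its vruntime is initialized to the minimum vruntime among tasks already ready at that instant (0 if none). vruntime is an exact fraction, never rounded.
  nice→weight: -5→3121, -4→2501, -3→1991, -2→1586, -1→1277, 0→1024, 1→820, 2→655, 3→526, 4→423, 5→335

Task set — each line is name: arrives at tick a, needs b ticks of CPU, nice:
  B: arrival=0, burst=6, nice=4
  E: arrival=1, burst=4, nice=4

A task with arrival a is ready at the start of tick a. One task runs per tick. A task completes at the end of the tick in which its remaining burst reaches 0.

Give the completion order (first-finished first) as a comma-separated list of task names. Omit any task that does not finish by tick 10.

completion order = E, B

t=0: vr[B=0] → run B
t=1: vr[B=1024/423 E=1024/423] → run B
t=2: vr[B=2048/423 E=1024/423] → run E
t=3: vr[B=2048/423 E=2048/423] → run B
t=4: vr[B=1024/141 E=2048/423] → run E
t=5: vr[B=1024/141 E=1024/141] → run B
t=6: vr[B=4096/423 E=1024/141] → run E
t=7: vr[B=4096/423 E=4096/423] → run B
t=8: vr[B=5120/423 E=4096/423] → run E
t=9: vr[B=5120/423] → run B
t=10: (idle)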